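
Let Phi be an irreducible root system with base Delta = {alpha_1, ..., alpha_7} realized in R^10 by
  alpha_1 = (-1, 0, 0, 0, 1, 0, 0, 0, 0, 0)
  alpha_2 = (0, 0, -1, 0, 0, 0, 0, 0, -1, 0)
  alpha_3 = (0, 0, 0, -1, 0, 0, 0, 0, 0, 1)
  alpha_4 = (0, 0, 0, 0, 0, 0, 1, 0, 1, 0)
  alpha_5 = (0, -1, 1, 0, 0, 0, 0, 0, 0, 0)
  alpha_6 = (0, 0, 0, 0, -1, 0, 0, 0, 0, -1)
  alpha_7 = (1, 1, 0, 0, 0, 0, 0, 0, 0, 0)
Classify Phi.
Compute the Cartan integers a_ij = 2(alpha_i, alpha_j)/(alpha_j, alpha_j); the resulting 7x7 Cartan matrix is
[[2, 0, 0, 0, 0, -1, -1], [0, 2, 0, -1, -1, 0, 0], [0, 0, 2, 0, 0, -1, 0], [0, -1, 0, 2, 0, 0, 0], [0, -1, 0, 0, 2, 0, -1], [-1, 0, -1, 0, 0, 2, 0], [-1, 0, 0, 0, -1, 0, 2]].
All simple roots have the same length, so the diagram is simply laced. The associated Dynkin diagram is a chain of 7 nodes with single edges (A_7), so the type is A_7 (the algebra sl(8)).

type A_7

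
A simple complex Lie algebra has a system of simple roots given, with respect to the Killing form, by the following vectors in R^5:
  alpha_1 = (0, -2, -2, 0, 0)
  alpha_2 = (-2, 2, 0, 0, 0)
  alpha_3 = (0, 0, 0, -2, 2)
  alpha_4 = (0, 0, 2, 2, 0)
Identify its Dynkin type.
type A_4

Compute the Cartan integers a_ij = 2(alpha_i, alpha_j)/(alpha_j, alpha_j); the resulting 4x4 Cartan matrix is
[[2, -1, 0, -1], [-1, 2, 0, 0], [0, 0, 2, -1], [-1, 0, -1, 2]].
All simple roots have the same length, so the diagram is simply laced. The associated Dynkin diagram is a chain of 4 nodes with single edges (A_4), so the type is A_4 (the algebra sl(5)).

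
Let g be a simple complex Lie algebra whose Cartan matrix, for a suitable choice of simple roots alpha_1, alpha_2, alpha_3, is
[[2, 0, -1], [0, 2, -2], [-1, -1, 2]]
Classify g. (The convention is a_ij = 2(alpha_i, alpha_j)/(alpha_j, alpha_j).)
type C_3

The matrix has rank 3 with 2's on the diagonal. Reading the off-diagonal entries as Dynkin edges (a single edge where a_ij = a_ji = -1; a double or triple edge where a_ij * a_ji = 2 or 3), the diagram is a chain of 3 nodes with a double edge at one end; the terminal node there is the unique long simple root (C_3). One simple-root ordering that puts it in standard form is (alpha_1, alpha_3, alpha_2). So the algebra is type C_3, i.e. sp(6).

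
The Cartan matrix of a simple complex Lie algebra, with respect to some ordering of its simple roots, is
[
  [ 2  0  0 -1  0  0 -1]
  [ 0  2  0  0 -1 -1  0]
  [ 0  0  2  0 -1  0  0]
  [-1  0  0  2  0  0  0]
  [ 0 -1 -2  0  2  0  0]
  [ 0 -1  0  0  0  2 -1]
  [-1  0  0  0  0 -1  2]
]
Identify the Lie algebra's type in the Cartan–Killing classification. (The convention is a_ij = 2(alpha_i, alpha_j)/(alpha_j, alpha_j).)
B_7 (so(15))

The matrix has rank 7 with 2's on the diagonal. Reading the off-diagonal entries as Dynkin edges (a single edge where a_ij = a_ji = -1; a double or triple edge where a_ij * a_ji = 2 or 3), the diagram is a chain of 7 nodes with a double edge at one end; the terminal node there is the unique short simple root (B_7). One simple-root ordering that puts it in standard form is (alpha_4, alpha_1, alpha_7, alpha_6, alpha_2, alpha_5, alpha_3). So the algebra is type B_7, i.e. so(15).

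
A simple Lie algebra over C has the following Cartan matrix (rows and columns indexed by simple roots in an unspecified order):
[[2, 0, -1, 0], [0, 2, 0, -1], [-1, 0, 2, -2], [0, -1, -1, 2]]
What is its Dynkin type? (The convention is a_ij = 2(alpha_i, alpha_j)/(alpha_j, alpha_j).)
type F_4

The matrix has rank 4 with 2's on the diagonal. Reading the off-diagonal entries as Dynkin edges (a single edge where a_ij = a_ji = -1; a double or triple edge where a_ij * a_ji = 2 or 3), the diagram is a chain of 4 nodes with a double edge between the middle two (F_4). One simple-root ordering that puts it in standard form is (alpha_1, alpha_3, alpha_4, alpha_2). So the algebra is type F_4.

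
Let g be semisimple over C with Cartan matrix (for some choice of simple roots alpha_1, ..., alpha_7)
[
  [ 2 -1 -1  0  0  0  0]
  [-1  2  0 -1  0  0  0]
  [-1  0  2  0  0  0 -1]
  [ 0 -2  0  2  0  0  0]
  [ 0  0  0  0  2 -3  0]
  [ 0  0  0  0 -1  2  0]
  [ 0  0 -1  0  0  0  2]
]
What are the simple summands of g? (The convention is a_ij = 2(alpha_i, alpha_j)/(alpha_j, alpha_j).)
The diagram associated to this matrix has two connected components: the simple roots {alpha_1, alpha_2, alpha_3, alpha_4, alpha_7} form a chain of 5 nodes with a double edge at one end; the terminal node there is the unique long simple root (C_5), and {alpha_5, alpha_6} form two nodes joined by a triple edge (G_2). A semisimple Lie algebra decomposes uniquely as the direct sum of simple ideals, one per connected component of its Dynkin diagram, so g ≅ C_5 ⊕ G_2 (dimension 55 + 14 = 69).

C_5 + G_2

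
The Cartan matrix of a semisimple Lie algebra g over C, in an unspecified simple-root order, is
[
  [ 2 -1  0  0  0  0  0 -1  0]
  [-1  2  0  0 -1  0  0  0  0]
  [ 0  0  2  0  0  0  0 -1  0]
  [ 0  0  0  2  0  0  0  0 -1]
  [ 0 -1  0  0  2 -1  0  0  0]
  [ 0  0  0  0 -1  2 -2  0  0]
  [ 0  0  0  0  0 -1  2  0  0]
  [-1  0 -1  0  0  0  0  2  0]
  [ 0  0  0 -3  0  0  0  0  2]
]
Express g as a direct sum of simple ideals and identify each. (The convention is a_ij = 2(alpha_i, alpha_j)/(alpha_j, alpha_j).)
type B_7 ⊕ type G_2

The diagram associated to this matrix has two connected components: the simple roots {alpha_1, alpha_2, alpha_3, alpha_5, alpha_6, alpha_7, alpha_8} form a chain of 7 nodes with a double edge at one end; the terminal node there is the unique short simple root (B_7), and {alpha_4, alpha_9} form two nodes joined by a triple edge (G_2). A semisimple Lie algebra decomposes uniquely as the direct sum of simple ideals, one per connected component of its Dynkin diagram, so g ≅ B_7 ⊕ G_2 (dimension 105 + 14 = 119).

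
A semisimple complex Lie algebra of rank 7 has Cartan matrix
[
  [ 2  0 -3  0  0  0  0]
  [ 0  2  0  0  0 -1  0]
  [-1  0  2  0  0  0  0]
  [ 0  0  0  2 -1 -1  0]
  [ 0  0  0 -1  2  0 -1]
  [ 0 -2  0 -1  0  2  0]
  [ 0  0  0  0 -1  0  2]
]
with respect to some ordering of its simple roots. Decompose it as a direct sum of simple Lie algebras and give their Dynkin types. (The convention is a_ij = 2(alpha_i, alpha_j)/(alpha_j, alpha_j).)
The diagram associated to this matrix has two connected components: the simple roots {alpha_2, alpha_4, alpha_5, alpha_6, alpha_7} form a chain of 5 nodes with a double edge at one end; the terminal node there is the unique short simple root (B_5), and {alpha_1, alpha_3} form two nodes joined by a triple edge (G_2). A semisimple Lie algebra decomposes uniquely as the direct sum of simple ideals, one per connected component of its Dynkin diagram, so g ≅ B_5 ⊕ G_2 (dimension 55 + 14 = 69).

type B_5 + type G_2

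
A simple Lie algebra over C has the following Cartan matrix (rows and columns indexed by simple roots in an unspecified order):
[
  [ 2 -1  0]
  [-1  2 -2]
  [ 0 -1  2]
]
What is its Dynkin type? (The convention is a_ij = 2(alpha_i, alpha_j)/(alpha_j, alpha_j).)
B_3 (so(7))

The matrix has rank 3 with 2's on the diagonal. Reading the off-diagonal entries as Dynkin edges (a single edge where a_ij = a_ji = -1; a double or triple edge where a_ij * a_ji = 2 or 3), the diagram is a chain of 3 nodes with a double edge at one end; the terminal node there is the unique short simple root (B_3). One simple-root ordering that puts it in standard form is (alpha_1, alpha_2, alpha_3). So the algebra is type B_3, i.e. so(7).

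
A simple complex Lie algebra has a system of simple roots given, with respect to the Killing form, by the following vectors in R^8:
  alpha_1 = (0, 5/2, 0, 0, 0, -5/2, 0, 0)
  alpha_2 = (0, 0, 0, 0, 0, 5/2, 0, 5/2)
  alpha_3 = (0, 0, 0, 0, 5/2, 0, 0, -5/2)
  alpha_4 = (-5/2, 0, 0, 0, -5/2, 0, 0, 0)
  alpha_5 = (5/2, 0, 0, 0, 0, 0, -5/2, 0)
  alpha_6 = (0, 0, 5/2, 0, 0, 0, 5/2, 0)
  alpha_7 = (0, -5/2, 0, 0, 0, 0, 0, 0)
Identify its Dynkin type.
Compute the Cartan integers a_ij = 2(alpha_i, alpha_j)/(alpha_j, alpha_j); the resulting 7x7 Cartan matrix is
[[2, -1, 0, 0, 0, 0, -2], [-1, 2, -1, 0, 0, 0, 0], [0, -1, 2, -1, 0, 0, 0], [0, 0, -1, 2, -1, 0, 0], [0, 0, 0, -1, 2, -1, 0], [0, 0, 0, 0, -1, 2, 0], [-1, 0, 0, 0, 0, 0, 2]].
The roots have two lengths (squared-length ratio 2:1); the short ones are alpha_{7}. The associated Dynkin diagram is a chain of 7 nodes with a double edge at one end; the terminal node there is the unique short simple root (B_7), so the type is B_7 (the algebra so(15)).

B_7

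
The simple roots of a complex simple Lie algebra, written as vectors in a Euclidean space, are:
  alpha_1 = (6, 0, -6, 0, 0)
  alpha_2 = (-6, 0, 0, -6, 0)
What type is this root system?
Compute the Cartan integers a_ij = 2(alpha_i, alpha_j)/(alpha_j, alpha_j); the resulting 2x2 Cartan matrix is
[[2, -1], [-1, 2]].
All simple roots have the same length, so the diagram is simply laced. The associated Dynkin diagram is a chain of 2 nodes with single edges (A_2), so the type is A_2 (the algebra sl(3)).

A_2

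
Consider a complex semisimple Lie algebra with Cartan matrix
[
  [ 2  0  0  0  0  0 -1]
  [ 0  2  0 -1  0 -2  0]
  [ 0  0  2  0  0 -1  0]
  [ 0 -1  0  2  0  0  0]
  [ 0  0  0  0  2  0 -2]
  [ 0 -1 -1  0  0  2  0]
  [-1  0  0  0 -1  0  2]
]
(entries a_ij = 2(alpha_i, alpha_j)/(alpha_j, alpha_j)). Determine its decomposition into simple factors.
C_3 (sp(6)) ⊕ F_4

The diagram associated to this matrix has two connected components: the simple roots {alpha_1, alpha_5, alpha_7} form a chain of 3 nodes with a double edge at one end; the terminal node there is the unique long simple root (C_3), and {alpha_2, alpha_3, alpha_4, alpha_6} form a chain of 4 nodes with a double edge between the middle two (F_4). A semisimple Lie algebra decomposes uniquely as the direct sum of simple ideals, one per connected component of its Dynkin diagram, so g ≅ C_3 ⊕ F_4 (dimension 21 + 52 = 73).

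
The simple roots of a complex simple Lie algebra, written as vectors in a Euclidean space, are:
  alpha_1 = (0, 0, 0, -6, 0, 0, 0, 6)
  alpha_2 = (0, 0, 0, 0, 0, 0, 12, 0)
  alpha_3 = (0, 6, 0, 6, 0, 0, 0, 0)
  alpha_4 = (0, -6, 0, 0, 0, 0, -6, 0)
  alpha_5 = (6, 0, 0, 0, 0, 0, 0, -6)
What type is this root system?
Compute the Cartan integers a_ij = 2(alpha_i, alpha_j)/(alpha_j, alpha_j); the resulting 5x5 Cartan matrix is
[[2, 0, -1, 0, -1], [0, 2, 0, -2, 0], [-1, 0, 2, -1, 0], [0, -1, -1, 2, 0], [-1, 0, 0, 0, 2]].
The roots have two lengths (squared-length ratio 2:1); the short ones are alpha_{1,3,4,5}. The associated Dynkin diagram is a chain of 5 nodes with a double edge at one end; the terminal node there is the unique long simple root (C_5), so the type is C_5 (the algebra sp(10)).

C5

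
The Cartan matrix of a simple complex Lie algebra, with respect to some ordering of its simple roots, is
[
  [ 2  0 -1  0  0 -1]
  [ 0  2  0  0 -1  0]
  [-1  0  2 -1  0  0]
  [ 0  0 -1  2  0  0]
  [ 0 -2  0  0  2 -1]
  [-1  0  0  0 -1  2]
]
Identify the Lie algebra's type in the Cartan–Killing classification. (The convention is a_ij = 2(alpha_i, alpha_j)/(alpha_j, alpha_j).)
The matrix has rank 6 with 2's on the diagonal. Reading the off-diagonal entries as Dynkin edges (a single edge where a_ij = a_ji = -1; a double or triple edge where a_ij * a_ji = 2 or 3), the diagram is a chain of 6 nodes with a double edge at one end; the terminal node there is the unique short simple root (B_6). One simple-root ordering that puts it in standard form is (alpha_4, alpha_3, alpha_1, alpha_6, alpha_5, alpha_2). So the algebra is type B_6, i.e. so(13).

type B_6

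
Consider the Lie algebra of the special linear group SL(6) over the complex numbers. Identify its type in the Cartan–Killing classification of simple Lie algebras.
type A_5

This is sl(6), which has dimension 6^2 - 1 = 35 and rank 6 - 1 = 5 (a Cartan subalgebra is the diagonal traceless matrices). In the classification of classical Lie algebras, the special linear algebra sl(n+1) has type A_n; here n = 5, so the Dynkin diagram is a chain of 5 nodes with single edges (A_5). Hence the type is A_5.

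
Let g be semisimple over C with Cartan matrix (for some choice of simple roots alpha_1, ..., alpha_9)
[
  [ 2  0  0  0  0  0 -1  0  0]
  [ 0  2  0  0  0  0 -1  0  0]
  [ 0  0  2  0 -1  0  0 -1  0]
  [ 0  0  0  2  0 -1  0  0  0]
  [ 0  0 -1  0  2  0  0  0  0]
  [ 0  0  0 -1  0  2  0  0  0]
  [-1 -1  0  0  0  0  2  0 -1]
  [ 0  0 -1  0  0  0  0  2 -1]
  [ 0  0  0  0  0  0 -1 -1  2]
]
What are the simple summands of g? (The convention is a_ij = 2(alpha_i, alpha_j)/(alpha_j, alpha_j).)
A2 ⊕ D7

The diagram associated to this matrix has two connected components: the simple roots {alpha_4, alpha_6} form a chain of 2 nodes with single edges (A_2), and {alpha_1, alpha_2, alpha_3, alpha_5, alpha_7, alpha_8, alpha_9} form a chain of 5 nodes with a fork of two nodes at one end (D_7). A semisimple Lie algebra decomposes uniquely as the direct sum of simple ideals, one per connected component of its Dynkin diagram, so g ≅ A_2 ⊕ D_7 (dimension 8 + 91 = 99).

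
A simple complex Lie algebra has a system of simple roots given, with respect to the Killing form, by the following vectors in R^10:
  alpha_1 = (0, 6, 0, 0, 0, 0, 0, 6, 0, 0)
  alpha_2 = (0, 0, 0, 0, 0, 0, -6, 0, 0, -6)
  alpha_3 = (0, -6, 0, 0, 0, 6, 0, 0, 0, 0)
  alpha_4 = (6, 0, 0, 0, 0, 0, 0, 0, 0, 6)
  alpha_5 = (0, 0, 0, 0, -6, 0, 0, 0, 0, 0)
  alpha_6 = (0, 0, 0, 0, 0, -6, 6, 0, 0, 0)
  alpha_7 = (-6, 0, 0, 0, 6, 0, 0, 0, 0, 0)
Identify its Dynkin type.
type B_7

Compute the Cartan integers a_ij = 2(alpha_i, alpha_j)/(alpha_j, alpha_j); the resulting 7x7 Cartan matrix is
[[2, 0, -1, 0, 0, 0, 0], [0, 2, 0, -1, 0, -1, 0], [-1, 0, 2, 0, 0, -1, 0], [0, -1, 0, 2, 0, 0, -1], [0, 0, 0, 0, 2, 0, -1], [0, -1, -1, 0, 0, 2, 0], [0, 0, 0, -1, -2, 0, 2]].
The roots have two lengths (squared-length ratio 2:1); the short ones are alpha_{5}. The associated Dynkin diagram is a chain of 7 nodes with a double edge at one end; the terminal node there is the unique short simple root (B_7), so the type is B_7 (the algebra so(15)).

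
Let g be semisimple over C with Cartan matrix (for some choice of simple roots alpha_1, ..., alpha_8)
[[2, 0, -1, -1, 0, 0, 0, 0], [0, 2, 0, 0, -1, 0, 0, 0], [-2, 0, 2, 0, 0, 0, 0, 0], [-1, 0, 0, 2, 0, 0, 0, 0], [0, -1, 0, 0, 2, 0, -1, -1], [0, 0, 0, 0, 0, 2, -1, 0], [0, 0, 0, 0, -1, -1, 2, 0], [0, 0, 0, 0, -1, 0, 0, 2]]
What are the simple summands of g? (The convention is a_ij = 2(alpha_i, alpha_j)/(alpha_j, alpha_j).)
The diagram associated to this matrix has two connected components: the simple roots {alpha_1, alpha_3, alpha_4} form a chain of 3 nodes with a double edge at one end; the terminal node there is the unique long simple root (C_3), and {alpha_2, alpha_5, alpha_6, alpha_7, alpha_8} form a chain of 3 nodes with a fork of two nodes at one end (D_5). A semisimple Lie algebra decomposes uniquely as the direct sum of simple ideals, one per connected component of its Dynkin diagram, so g ≅ C_3 ⊕ D_5 (dimension 21 + 45 = 66).

type C_3 ⊕ type D_5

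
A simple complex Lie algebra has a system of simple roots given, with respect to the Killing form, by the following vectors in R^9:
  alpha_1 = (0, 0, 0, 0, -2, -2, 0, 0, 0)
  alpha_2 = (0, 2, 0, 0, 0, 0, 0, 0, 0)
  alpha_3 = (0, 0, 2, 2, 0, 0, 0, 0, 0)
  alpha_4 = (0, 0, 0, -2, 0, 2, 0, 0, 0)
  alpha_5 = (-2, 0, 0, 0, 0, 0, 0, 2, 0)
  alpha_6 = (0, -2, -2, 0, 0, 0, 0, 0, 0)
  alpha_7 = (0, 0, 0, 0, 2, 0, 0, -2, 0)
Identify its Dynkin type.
Compute the Cartan integers a_ij = 2(alpha_i, alpha_j)/(alpha_j, alpha_j); the resulting 7x7 Cartan matrix is
[[2, 0, 0, -1, 0, 0, -1], [0, 2, 0, 0, 0, -1, 0], [0, 0, 2, -1, 0, -1, 0], [-1, 0, -1, 2, 0, 0, 0], [0, 0, 0, 0, 2, 0, -1], [0, -2, -1, 0, 0, 2, 0], [-1, 0, 0, 0, -1, 0, 2]].
The roots have two lengths (squared-length ratio 2:1); the short ones are alpha_{2}. The associated Dynkin diagram is a chain of 7 nodes with a double edge at one end; the terminal node there is the unique short simple root (B_7), so the type is B_7 (the algebra so(15)).

B7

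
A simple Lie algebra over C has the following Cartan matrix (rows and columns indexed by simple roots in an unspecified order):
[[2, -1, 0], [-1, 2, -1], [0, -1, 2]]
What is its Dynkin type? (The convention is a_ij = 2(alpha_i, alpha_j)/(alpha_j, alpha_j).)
type A_3

The matrix has rank 3 with 2's on the diagonal. Reading the off-diagonal entries as Dynkin edges (a single edge where a_ij = a_ji = -1; a double or triple edge where a_ij * a_ji = 2 or 3), the diagram is a chain of 3 nodes with single edges (A_3). One simple-root ordering that puts it in standard form is (alpha_3, alpha_2, alpha_1). So the algebra is type A_3, i.e. sl(4).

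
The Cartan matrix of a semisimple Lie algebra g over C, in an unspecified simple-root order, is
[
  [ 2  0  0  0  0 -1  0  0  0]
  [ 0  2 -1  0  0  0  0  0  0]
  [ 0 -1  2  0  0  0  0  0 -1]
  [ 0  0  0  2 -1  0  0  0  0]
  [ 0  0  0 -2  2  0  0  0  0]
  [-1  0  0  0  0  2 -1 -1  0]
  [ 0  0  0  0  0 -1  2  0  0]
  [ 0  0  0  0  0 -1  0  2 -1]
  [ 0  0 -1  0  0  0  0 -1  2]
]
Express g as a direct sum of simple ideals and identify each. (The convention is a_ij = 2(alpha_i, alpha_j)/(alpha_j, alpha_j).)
B_2 ⊕ D_7

The diagram associated to this matrix has two connected components: the simple roots {alpha_4, alpha_5} form a chain of 2 nodes with a double edge at one end; the terminal node there is the unique short simple root (B_2), and {alpha_1, alpha_2, alpha_3, alpha_6, alpha_7, alpha_8, alpha_9} form a chain of 5 nodes with a fork of two nodes at one end (D_7). A semisimple Lie algebra decomposes uniquely as the direct sum of simple ideals, one per connected component of its Dynkin diagram, so g ≅ B_2 ⊕ D_7 (dimension 10 + 91 = 101).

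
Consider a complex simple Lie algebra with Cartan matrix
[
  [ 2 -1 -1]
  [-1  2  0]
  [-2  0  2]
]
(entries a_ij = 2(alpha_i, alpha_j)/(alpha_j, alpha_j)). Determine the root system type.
C_3 (sp(6))

The matrix has rank 3 with 2's on the diagonal. Reading the off-diagonal entries as Dynkin edges (a single edge where a_ij = a_ji = -1; a double or triple edge where a_ij * a_ji = 2 or 3), the diagram is a chain of 3 nodes with a double edge at one end; the terminal node there is the unique long simple root (C_3). One simple-root ordering that puts it in standard form is (alpha_2, alpha_1, alpha_3). So the algebra is type C_3, i.e. sp(6).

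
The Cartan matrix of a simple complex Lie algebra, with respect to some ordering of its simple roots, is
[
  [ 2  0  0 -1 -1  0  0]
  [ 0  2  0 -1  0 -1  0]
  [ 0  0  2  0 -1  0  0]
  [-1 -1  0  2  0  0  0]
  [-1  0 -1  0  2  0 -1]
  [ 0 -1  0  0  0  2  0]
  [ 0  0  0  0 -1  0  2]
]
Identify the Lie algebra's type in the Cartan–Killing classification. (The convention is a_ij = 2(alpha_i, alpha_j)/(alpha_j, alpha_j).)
The matrix has rank 7 with 2's on the diagonal. Reading the off-diagonal entries as Dynkin edges (a single edge where a_ij = a_ji = -1; a double or triple edge where a_ij * a_ji = 2 or 3), the diagram is a chain of 5 nodes with a fork of two nodes at one end (D_7). One simple-root ordering that puts it in standard form is (alpha_6, alpha_2, alpha_4, alpha_1, alpha_5, alpha_7, alpha_3). So the algebra is type D_7, i.e. so(14).

type D_7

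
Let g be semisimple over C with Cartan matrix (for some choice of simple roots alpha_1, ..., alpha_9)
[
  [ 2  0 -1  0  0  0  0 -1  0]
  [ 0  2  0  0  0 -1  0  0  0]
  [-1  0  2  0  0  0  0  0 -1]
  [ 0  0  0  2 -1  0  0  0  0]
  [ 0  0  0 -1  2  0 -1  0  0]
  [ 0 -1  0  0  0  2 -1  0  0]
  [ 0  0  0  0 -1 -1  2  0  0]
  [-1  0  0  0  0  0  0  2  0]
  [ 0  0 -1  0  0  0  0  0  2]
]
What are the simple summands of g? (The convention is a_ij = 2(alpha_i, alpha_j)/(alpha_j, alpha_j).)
The diagram associated to this matrix has two connected components: the simple roots {alpha_1, alpha_3, alpha_8, alpha_9} form a chain of 4 nodes with single edges (A_4), and {alpha_2, alpha_4, alpha_5, alpha_6, alpha_7} form a chain of 5 nodes with single edges (A_5). A semisimple Lie algebra decomposes uniquely as the direct sum of simple ideals, one per connected component of its Dynkin diagram, so g ≅ A_4 ⊕ A_5 (dimension 24 + 35 = 59).

type A_4 + type A_5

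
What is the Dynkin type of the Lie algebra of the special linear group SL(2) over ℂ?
A_1 (sl(2))

This is sl(2), which has dimension 2^2 - 1 = 3 and rank 2 - 1 = 1 (a Cartan subalgebra is the diagonal traceless matrices). In the classification of classical Lie algebras, the special linear algebra sl(n+1) has type A_n; here n = 1, so the Dynkin diagram is a chain of 1 nodes with single edges (A_1). Hence the type is A_1.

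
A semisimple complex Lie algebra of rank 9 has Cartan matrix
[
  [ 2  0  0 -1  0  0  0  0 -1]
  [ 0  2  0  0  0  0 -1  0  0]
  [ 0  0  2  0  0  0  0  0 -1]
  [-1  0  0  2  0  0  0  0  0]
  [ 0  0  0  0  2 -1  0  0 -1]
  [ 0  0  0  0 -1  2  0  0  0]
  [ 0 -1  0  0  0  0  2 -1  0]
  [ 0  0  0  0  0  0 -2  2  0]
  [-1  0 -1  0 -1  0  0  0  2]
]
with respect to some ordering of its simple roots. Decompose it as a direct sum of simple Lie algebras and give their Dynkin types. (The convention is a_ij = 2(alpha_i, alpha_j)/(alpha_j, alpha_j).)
The diagram associated to this matrix has two connected components: the simple roots {alpha_2, alpha_7, alpha_8} form a chain of 3 nodes with a double edge at one end; the terminal node there is the unique long simple root (C_3), and {alpha_1, alpha_3, alpha_4, alpha_5, alpha_6, alpha_9} form a chain of 5 nodes with one extra node attached to the third node from one end (E_6). A semisimple Lie algebra decomposes uniquely as the direct sum of simple ideals, one per connected component of its Dynkin diagram, so g ≅ C_3 ⊕ E_6 (dimension 21 + 78 = 99).

C_3 ⊕ E_6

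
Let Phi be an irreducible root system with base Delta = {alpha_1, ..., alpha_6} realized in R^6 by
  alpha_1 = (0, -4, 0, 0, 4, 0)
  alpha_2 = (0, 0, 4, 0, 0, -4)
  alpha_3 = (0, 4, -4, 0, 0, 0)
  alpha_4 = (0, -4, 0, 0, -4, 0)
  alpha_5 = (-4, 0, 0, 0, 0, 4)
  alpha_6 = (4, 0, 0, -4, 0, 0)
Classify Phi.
D_6

Compute the Cartan integers a_ij = 2(alpha_i, alpha_j)/(alpha_j, alpha_j); the resulting 6x6 Cartan matrix is
[[2, 0, -1, 0, 0, 0], [0, 2, -1, 0, -1, 0], [-1, -1, 2, -1, 0, 0], [0, 0, -1, 2, 0, 0], [0, -1, 0, 0, 2, -1], [0, 0, 0, 0, -1, 2]].
All simple roots have the same length, so the diagram is simply laced. The associated Dynkin diagram is a chain of 4 nodes with a fork of two nodes at one end (D_6), so the type is D_6 (the algebra so(12)).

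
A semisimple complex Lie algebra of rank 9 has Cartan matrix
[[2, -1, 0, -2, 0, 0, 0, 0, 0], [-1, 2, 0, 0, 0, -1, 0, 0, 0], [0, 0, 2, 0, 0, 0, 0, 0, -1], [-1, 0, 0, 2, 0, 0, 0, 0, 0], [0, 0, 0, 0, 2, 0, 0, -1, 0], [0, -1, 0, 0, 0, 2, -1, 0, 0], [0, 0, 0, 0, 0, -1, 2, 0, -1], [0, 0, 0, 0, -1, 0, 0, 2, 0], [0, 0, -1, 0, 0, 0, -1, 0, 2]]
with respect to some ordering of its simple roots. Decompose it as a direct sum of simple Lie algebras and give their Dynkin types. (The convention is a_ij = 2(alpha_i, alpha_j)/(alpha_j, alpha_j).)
The diagram associated to this matrix has two connected components: the simple roots {alpha_5, alpha_8} form a chain of 2 nodes with single edges (A_2), and {alpha_1, alpha_2, alpha_3, alpha_4, alpha_6, alpha_7, alpha_9} form a chain of 7 nodes with a double edge at one end; the terminal node there is the unique short simple root (B_7). A semisimple Lie algebra decomposes uniquely as the direct sum of simple ideals, one per connected component of its Dynkin diagram, so g ≅ A_2 ⊕ B_7 (dimension 8 + 105 = 113).

A_2 + B_7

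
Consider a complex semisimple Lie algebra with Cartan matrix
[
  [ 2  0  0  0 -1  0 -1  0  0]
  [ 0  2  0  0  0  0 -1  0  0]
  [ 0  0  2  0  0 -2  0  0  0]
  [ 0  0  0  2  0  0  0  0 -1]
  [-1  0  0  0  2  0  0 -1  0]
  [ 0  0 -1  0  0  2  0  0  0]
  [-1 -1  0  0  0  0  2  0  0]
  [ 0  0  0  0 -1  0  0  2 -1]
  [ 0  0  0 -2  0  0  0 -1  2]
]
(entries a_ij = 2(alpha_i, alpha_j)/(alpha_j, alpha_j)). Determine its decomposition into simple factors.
The diagram associated to this matrix has two connected components: the simple roots {alpha_3, alpha_6} form a chain of 2 nodes with a double edge at one end; the terminal node there is the unique short simple root (B_2), and {alpha_1, alpha_2, alpha_4, alpha_5, alpha_7, alpha_8, alpha_9} form a chain of 7 nodes with a double edge at one end; the terminal node there is the unique short simple root (B_7). A semisimple Lie algebra decomposes uniquely as the direct sum of simple ideals, one per connected component of its Dynkin diagram, so g ≅ B_2 ⊕ B_7 (dimension 10 + 105 = 115).

B_2 (so(5)) ⊕ B_7 (so(15))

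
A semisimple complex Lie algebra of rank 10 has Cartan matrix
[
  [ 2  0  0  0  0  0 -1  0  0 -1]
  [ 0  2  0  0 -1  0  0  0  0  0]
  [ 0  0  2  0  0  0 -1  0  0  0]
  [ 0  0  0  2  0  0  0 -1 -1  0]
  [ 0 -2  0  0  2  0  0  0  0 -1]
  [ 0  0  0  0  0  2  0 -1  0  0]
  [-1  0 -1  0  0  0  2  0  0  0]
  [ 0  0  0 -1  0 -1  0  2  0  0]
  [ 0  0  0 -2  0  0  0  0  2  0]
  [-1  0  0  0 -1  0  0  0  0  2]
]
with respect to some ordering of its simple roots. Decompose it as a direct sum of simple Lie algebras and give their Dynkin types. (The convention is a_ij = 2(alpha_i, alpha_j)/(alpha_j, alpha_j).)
The diagram associated to this matrix has two connected components: the simple roots {alpha_1, alpha_2, alpha_3, alpha_5, alpha_7, alpha_10} form a chain of 6 nodes with a double edge at one end; the terminal node there is the unique short simple root (B_6), and {alpha_4, alpha_6, alpha_8, alpha_9} form a chain of 4 nodes with a double edge at one end; the terminal node there is the unique long simple root (C_4). A semisimple Lie algebra decomposes uniquely as the direct sum of simple ideals, one per connected component of its Dynkin diagram, so g ≅ B_6 ⊕ C_4 (dimension 78 + 36 = 114).

B6 + C4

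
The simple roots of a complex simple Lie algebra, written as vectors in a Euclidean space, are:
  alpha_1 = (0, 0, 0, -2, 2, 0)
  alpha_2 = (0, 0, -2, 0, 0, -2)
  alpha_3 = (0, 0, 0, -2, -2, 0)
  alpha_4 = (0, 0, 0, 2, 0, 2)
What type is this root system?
Compute the Cartan integers a_ij = 2(alpha_i, alpha_j)/(alpha_j, alpha_j); the resulting 4x4 Cartan matrix is
[[2, 0, 0, -1], [0, 2, 0, -1], [0, 0, 2, -1], [-1, -1, -1, 2]].
All simple roots have the same length, so the diagram is simply laced. The associated Dynkin diagram is a chain of 2 nodes with a fork of two nodes at one end (D_4), so the type is D_4 (the algebra so(8)).

type D_4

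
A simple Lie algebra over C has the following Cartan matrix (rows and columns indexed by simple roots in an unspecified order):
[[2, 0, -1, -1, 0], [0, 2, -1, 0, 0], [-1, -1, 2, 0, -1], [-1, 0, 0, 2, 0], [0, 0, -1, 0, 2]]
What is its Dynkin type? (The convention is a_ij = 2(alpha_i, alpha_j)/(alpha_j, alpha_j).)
The matrix has rank 5 with 2's on the diagonal. Reading the off-diagonal entries as Dynkin edges (a single edge where a_ij = a_ji = -1; a double or triple edge where a_ij * a_ji = 2 or 3), the diagram is a chain of 3 nodes with a fork of two nodes at one end (D_5). One simple-root ordering that puts it in standard form is (alpha_4, alpha_1, alpha_3, alpha_2, alpha_5). So the algebra is type D_5, i.e. so(10).

D_5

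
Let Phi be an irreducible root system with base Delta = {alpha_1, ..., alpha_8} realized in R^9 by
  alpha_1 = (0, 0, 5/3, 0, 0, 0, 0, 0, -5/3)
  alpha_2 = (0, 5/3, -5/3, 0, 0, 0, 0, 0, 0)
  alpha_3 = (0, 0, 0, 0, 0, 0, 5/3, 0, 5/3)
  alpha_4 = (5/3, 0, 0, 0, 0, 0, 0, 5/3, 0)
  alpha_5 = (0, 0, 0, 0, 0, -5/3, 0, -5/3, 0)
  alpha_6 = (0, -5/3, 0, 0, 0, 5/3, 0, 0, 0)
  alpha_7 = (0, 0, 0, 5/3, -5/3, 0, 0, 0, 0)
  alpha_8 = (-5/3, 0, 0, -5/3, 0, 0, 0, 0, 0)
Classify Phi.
type A_8

Compute the Cartan integers a_ij = 2(alpha_i, alpha_j)/(alpha_j, alpha_j); the resulting 8x8 Cartan matrix is
[[2, -1, -1, 0, 0, 0, 0, 0], [-1, 2, 0, 0, 0, -1, 0, 0], [-1, 0, 2, 0, 0, 0, 0, 0], [0, 0, 0, 2, -1, 0, 0, -1], [0, 0, 0, -1, 2, -1, 0, 0], [0, -1, 0, 0, -1, 2, 0, 0], [0, 0, 0, 0, 0, 0, 2, -1], [0, 0, 0, -1, 0, 0, -1, 2]].
All simple roots have the same length, so the diagram is simply laced. The associated Dynkin diagram is a chain of 8 nodes with single edges (A_8), so the type is A_8 (the algebra sl(9)).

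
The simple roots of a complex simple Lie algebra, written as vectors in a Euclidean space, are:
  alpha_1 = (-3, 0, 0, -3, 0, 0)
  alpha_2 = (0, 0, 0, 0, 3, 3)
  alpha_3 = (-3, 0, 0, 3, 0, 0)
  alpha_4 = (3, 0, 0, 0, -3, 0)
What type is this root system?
Compute the Cartan integers a_ij = 2(alpha_i, alpha_j)/(alpha_j, alpha_j); the resulting 4x4 Cartan matrix is
[[2, 0, 0, -1], [0, 2, 0, -1], [0, 0, 2, -1], [-1, -1, -1, 2]].
All simple roots have the same length, so the diagram is simply laced. The associated Dynkin diagram is a chain of 2 nodes with a fork of two nodes at one end (D_4), so the type is D_4 (the algebra so(8)).

D4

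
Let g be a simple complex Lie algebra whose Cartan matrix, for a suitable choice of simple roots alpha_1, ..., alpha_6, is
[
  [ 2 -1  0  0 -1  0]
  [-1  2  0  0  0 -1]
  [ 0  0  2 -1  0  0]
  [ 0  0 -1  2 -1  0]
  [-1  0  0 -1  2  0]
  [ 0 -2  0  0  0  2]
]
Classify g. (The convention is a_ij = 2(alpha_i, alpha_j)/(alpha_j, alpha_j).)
The matrix has rank 6 with 2's on the diagonal. Reading the off-diagonal entries as Dynkin edges (a single edge where a_ij = a_ji = -1; a double or triple edge where a_ij * a_ji = 2 or 3), the diagram is a chain of 6 nodes with a double edge at one end; the terminal node there is the unique long simple root (C_6). One simple-root ordering that puts it in standard form is (alpha_3, alpha_4, alpha_5, alpha_1, alpha_2, alpha_6). So the algebra is type C_6, i.e. sp(12).

C_6 (sp(12))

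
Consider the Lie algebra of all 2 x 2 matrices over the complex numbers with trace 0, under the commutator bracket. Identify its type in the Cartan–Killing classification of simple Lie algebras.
A_1

This is sl(2), which has dimension 2^2 - 1 = 3 and rank 2 - 1 = 1 (a Cartan subalgebra is the diagonal traceless matrices). In the classification of classical Lie algebras, the special linear algebra sl(n+1) has type A_n; here n = 1, so the Dynkin diagram is a chain of 1 nodes with single edges (A_1). Hence the type is A_1.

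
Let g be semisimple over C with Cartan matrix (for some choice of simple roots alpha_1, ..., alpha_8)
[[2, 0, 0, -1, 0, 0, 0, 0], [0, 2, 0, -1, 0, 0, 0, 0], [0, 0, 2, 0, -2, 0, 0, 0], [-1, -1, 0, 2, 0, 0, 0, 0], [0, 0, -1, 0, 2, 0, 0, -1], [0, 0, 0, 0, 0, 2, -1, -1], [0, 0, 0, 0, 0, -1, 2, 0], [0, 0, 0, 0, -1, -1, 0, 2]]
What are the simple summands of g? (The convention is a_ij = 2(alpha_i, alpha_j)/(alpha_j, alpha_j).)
A3 + C5

The diagram associated to this matrix has two connected components: the simple roots {alpha_1, alpha_2, alpha_4} form a chain of 3 nodes with single edges (A_3), and {alpha_3, alpha_5, alpha_6, alpha_7, alpha_8} form a chain of 5 nodes with a double edge at one end; the terminal node there is the unique long simple root (C_5). A semisimple Lie algebra decomposes uniquely as the direct sum of simple ideals, one per connected component of its Dynkin diagram, so g ≅ A_3 ⊕ C_5 (dimension 15 + 55 = 70).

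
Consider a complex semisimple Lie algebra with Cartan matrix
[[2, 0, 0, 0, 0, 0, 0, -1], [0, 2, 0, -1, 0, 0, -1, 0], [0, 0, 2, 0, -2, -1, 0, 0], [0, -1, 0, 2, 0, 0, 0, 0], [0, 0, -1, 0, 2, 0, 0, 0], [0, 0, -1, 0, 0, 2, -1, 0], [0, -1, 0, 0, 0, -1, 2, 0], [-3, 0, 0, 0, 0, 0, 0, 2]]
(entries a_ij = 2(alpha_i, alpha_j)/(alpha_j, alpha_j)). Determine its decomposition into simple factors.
The diagram associated to this matrix has two connected components: the simple roots {alpha_2, alpha_3, alpha_4, alpha_5, alpha_6, alpha_7} form a chain of 6 nodes with a double edge at one end; the terminal node there is the unique short simple root (B_6), and {alpha_1, alpha_8} form two nodes joined by a triple edge (G_2). A semisimple Lie algebra decomposes uniquely as the direct sum of simple ideals, one per connected component of its Dynkin diagram, so g ≅ B_6 ⊕ G_2 (dimension 78 + 14 = 92).

B_6 (so(13)) + G_2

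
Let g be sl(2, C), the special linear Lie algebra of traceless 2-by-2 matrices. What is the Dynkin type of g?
A_1 (sl(2))

This is sl(2), which has dimension 2^2 - 1 = 3 and rank 2 - 1 = 1 (a Cartan subalgebra is the diagonal traceless matrices). In the classification of classical Lie algebras, the special linear algebra sl(n+1) has type A_n; here n = 1, so the Dynkin diagram is a chain of 1 nodes with single edges (A_1). Hence the type is A_1.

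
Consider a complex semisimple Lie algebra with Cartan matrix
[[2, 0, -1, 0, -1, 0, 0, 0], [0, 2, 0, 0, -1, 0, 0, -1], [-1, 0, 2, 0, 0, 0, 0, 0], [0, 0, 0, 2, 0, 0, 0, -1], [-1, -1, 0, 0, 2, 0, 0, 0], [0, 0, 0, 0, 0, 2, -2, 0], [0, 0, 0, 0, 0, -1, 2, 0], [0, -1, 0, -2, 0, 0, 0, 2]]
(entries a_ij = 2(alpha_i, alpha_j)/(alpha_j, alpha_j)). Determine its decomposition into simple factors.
type B_2 ⊕ type B_6

The diagram associated to this matrix has two connected components: the simple roots {alpha_6, alpha_7} form a chain of 2 nodes with a double edge at one end; the terminal node there is the unique short simple root (B_2), and {alpha_1, alpha_2, alpha_3, alpha_4, alpha_5, alpha_8} form a chain of 6 nodes with a double edge at one end; the terminal node there is the unique short simple root (B_6). A semisimple Lie algebra decomposes uniquely as the direct sum of simple ideals, one per connected component of its Dynkin diagram, so g ≅ B_2 ⊕ B_6 (dimension 10 + 78 = 88).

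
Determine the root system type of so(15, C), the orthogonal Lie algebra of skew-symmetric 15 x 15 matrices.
type B_7

This is so(15) with 15 odd, which has dimension 15(15-1)/2 = 105 and rank (15-1)/2 = 7. In the classification of classical Lie algebras, the orthogonal algebra so(2n+1) in an odd number of variables has type B_n; here n = 7, so the Dynkin diagram is a chain of 7 nodes with a double edge at one end; the terminal node there is the unique short simple root (B_7). Hence the type is B_7.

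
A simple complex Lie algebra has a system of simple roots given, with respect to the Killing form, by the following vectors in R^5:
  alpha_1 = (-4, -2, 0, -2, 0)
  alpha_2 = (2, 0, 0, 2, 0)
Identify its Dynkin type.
Compute the Cartan integers a_ij = 2(alpha_i, alpha_j)/(alpha_j, alpha_j); the resulting 2x2 Cartan matrix is
[[2, -3], [-1, 2]].
The roots have two lengths (squared-length ratio 3:1); the short ones are alpha_{2}. The associated Dynkin diagram is two nodes joined by a triple edge (G_2), so the type is G_2.

G2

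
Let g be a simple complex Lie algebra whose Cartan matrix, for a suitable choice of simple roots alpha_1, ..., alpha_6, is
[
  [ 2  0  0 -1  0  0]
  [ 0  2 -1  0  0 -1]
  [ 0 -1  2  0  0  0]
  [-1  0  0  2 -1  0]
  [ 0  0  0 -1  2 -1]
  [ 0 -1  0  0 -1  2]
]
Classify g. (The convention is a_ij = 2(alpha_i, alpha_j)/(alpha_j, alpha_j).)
The matrix has rank 6 with 2's on the diagonal. Reading the off-diagonal entries as Dynkin edges (a single edge where a_ij = a_ji = -1; a double or triple edge where a_ij * a_ji = 2 or 3), the diagram is a chain of 6 nodes with single edges (A_6). One simple-root ordering that puts it in standard form is (alpha_1, alpha_4, alpha_5, alpha_6, alpha_2, alpha_3). So the algebra is type A_6, i.e. sl(7).

type A_6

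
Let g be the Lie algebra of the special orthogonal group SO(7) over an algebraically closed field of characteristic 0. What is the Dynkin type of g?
This is so(7) with 7 odd, which has dimension 7(7-1)/2 = 21 and rank (7-1)/2 = 3. In the classification of classical Lie algebras, the orthogonal algebra so(2n+1) in an odd number of variables has type B_n; here n = 3, so the Dynkin diagram is a chain of 3 nodes with a double edge at one end; the terminal node there is the unique short simple root (B_3). Hence the type is B_3.

B3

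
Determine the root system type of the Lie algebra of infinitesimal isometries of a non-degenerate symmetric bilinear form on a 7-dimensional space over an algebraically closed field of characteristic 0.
This is so(7) with 7 odd, which has dimension 7(7-1)/2 = 21 and rank (7-1)/2 = 3. In the classification of classical Lie algebras, the orthogonal algebra so(2n+1) in an odd number of variables has type B_n; here n = 3, so the Dynkin diagram is a chain of 3 nodes with a double edge at one end; the terminal node there is the unique short simple root (B_3). Hence the type is B_3.

type B_3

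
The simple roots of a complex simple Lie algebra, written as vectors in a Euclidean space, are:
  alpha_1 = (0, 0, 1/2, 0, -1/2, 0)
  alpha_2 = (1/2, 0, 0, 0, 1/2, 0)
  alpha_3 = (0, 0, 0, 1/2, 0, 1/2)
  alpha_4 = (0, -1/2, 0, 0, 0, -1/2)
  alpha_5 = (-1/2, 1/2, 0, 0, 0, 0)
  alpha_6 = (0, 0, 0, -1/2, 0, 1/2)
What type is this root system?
D_6 (so(12))

Compute the Cartan integers a_ij = 2(alpha_i, alpha_j)/(alpha_j, alpha_j); the resulting 6x6 Cartan matrix is
[[2, -1, 0, 0, 0, 0], [-1, 2, 0, 0, -1, 0], [0, 0, 2, -1, 0, 0], [0, 0, -1, 2, -1, -1], [0, -1, 0, -1, 2, 0], [0, 0, 0, -1, 0, 2]].
All simple roots have the same length, so the diagram is simply laced. The associated Dynkin diagram is a chain of 4 nodes with a fork of two nodes at one end (D_6), so the type is D_6 (the algebra so(12)).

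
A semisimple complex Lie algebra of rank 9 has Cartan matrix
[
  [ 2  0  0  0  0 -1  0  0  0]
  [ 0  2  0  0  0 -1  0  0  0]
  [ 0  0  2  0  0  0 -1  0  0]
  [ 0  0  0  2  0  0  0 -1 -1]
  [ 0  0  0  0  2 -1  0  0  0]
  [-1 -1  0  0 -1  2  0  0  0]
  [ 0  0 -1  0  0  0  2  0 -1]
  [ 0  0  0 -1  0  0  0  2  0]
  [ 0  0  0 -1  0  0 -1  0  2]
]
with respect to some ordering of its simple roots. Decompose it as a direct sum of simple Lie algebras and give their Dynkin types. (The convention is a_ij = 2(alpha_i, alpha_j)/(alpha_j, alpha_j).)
The diagram associated to this matrix has two connected components: the simple roots {alpha_3, alpha_4, alpha_7, alpha_8, alpha_9} form a chain of 5 nodes with single edges (A_5), and {alpha_1, alpha_2, alpha_5, alpha_6} form a chain of 2 nodes with a fork of two nodes at one end (D_4). A semisimple Lie algebra decomposes uniquely as the direct sum of simple ideals, one per connected component of its Dynkin diagram, so g ≅ A_5 ⊕ D_4 (dimension 35 + 28 = 63).

type A_5 ⊕ type D_4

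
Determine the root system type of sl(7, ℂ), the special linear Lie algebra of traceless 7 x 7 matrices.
A_6 (sl(7))

This is sl(7), which has dimension 7^2 - 1 = 48 and rank 7 - 1 = 6 (a Cartan subalgebra is the diagonal traceless matrices). In the classification of classical Lie algebras, the special linear algebra sl(n+1) has type A_n; here n = 6, so the Dynkin diagram is a chain of 6 nodes with single edges (A_6). Hence the type is A_6.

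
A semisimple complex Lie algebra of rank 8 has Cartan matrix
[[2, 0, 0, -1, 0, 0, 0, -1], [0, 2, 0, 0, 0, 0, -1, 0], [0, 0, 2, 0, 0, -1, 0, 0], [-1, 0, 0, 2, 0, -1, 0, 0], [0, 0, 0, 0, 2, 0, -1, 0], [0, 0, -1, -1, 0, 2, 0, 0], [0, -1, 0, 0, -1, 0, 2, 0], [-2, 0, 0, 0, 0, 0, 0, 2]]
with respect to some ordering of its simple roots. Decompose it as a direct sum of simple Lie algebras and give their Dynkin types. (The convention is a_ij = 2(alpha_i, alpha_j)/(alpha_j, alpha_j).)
The diagram associated to this matrix has two connected components: the simple roots {alpha_2, alpha_5, alpha_7} form a chain of 3 nodes with single edges (A_3), and {alpha_1, alpha_3, alpha_4, alpha_6, alpha_8} form a chain of 5 nodes with a double edge at one end; the terminal node there is the unique long simple root (C_5). A semisimple Lie algebra decomposes uniquely as the direct sum of simple ideals, one per connected component of its Dynkin diagram, so g ≅ A_3 ⊕ C_5 (dimension 15 + 55 = 70).

A_3 ⊕ C_5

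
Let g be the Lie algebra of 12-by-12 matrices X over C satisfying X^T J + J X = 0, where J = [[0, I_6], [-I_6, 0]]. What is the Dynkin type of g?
This is sp(12), which has dimension 12(12+1)/2 = 78 and rank 12/2 = 6. In the classification of classical Lie algebras, the symplectic algebra sp(2n) has type C_n; here n = 6, so the Dynkin diagram is a chain of 6 nodes with a double edge at one end; the terminal node there is the unique long simple root (C_6). Hence the type is C_6.

C_6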